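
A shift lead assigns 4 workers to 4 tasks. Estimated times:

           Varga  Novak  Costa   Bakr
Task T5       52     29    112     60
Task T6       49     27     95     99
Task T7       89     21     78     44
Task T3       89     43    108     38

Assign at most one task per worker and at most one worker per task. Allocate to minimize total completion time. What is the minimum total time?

Min total: 194 min

Treat this as an assignment problem: match each worker to one task.
Optimal: Varga→Task T6 (49 min), Novak→Task T5 (29 min), Costa→Task T7 (78 min), Bakr→Task T3 (38 min) — total 49+29+78+38 = 194 min.
Next-best assignment: Varga→Task T5, Novak→Task T6, Costa→Task T7, Bakr→Task T3 = 195 min.
Every other assignment is strictly worse.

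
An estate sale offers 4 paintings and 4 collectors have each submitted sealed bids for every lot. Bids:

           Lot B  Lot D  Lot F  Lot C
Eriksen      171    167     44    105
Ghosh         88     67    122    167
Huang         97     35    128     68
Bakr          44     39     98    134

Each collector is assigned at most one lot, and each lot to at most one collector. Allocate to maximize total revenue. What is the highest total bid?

Optimal: Eriksen→Lot D ($167), Ghosh→Lot C ($167), Huang→Lot B ($97), Bakr→Lot F ($98) — total 167+167+97+98 = $529.
No other one-to-one assignment exceeds $529.

Max total: $529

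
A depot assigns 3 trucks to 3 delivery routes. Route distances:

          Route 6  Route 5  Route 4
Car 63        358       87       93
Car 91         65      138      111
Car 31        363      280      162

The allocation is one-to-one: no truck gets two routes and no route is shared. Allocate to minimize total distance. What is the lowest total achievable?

Optimal: Car 63→Route 5 (87 km), Car 91→Route 6 (65 km), Car 31→Route 4 (162 km) — total 87+65+162 = 314 km.
Checked against all permutations: 314 km is optimal.

Min total: 314 km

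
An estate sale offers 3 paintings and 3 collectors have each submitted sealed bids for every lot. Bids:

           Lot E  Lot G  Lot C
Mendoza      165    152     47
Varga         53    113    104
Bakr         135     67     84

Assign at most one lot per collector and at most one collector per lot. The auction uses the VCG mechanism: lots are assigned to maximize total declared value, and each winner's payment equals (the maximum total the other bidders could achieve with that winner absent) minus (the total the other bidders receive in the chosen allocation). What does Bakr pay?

Efficient allocation: Mendoza→Lot G ($152), Varga→Lot C ($104), Bakr→Lot E ($135); total welfare W = $391.
Bakr receives Lot E at value $135, so the others get W − 135 = $256.
Without Bakr: best allocation of the remaining 2 bidders over all 3 lots is Mendoza→Lot E ($165), Varga→Lot G ($113), total $278.
VCG payment = (others' best without Bakr) − (others' welfare with Bakr) = 278 − 256 = $22.

Bakr pays $22.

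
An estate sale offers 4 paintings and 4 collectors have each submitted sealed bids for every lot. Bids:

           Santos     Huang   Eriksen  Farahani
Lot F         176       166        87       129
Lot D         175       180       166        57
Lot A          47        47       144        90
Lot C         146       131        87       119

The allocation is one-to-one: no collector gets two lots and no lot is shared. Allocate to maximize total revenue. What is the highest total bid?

Maximum total: $619

This is the linear assignment problem.
Optimal: Santos→Lot F ($176), Huang→Lot D ($180), Eriksen→Lot A ($144), Farahani→Lot C ($119) — total 176+180+144+119 = $619.
Swapping Santos↔Farahani (Santos→Lot C $146, Farahani→Lot F $129) loses 20.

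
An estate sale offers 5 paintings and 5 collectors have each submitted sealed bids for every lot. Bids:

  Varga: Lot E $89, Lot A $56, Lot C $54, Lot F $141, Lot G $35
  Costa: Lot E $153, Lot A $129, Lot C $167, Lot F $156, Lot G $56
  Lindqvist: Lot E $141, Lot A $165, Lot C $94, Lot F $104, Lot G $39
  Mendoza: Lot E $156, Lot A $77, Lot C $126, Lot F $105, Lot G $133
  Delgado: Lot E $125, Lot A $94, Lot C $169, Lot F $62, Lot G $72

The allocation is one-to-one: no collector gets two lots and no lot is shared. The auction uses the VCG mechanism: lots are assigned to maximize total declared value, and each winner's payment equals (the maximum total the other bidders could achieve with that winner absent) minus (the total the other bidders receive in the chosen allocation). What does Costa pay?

Costa pays $23.

Efficient allocation: Varga→Lot F ($141), Costa→Lot E ($153), Lindqvist→Lot A ($165), Mendoza→Lot G ($133), Delgado→Lot C ($169); total welfare W = $761.
Costa receives Lot E at value $153, so the others get W − 153 = $608.
Without Costa: best allocation of the remaining 4 bidders over all 5 lots is Varga→Lot F ($141), Lindqvist→Lot A ($165), Mendoza→Lot E ($156), Delgado→Lot C ($169), total $631.
VCG payment = (others' best without Costa) − (others' welfare with Costa) = 631 − 608 = $23.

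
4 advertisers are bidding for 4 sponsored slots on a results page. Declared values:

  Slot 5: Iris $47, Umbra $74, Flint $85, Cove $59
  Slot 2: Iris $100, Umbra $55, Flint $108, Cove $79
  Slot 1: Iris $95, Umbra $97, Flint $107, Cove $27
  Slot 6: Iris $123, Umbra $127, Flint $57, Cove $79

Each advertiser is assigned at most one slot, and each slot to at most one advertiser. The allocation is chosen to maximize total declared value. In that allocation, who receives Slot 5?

This is the linear assignment problem.
Optimal: Iris→Slot 2 ($100), Umbra→Slot 6 ($127), Flint→Slot 1 ($107), Cove→Slot 5 ($59) — total 100+127+107+59 = $393.
Row-greedy (each advertiser in turn takes its best remaining slot) gives $387, worse by 6.
Swapping Umbra↔Iris (Umbra→Slot 2 $55, Iris→Slot 6 $123) loses 49.
Every other assignment is strictly worse.
Cove's own top slot is Slot 2 ($79), but forcing Cove→Slot 2 and reassigning the rest optimally gives only $386 — worse by 7.

Cove receives Slot 5.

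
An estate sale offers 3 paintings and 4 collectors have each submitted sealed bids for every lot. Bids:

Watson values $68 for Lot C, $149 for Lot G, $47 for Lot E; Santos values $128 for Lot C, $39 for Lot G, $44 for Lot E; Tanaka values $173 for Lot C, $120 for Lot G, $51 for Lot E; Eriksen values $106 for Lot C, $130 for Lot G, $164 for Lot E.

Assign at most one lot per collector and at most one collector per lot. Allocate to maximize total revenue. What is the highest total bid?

Maximum total: $486

Treat this as an assignment problem: match each collector to one lot.
Optimal: Tanaka→Lot C ($173), Watson→Lot G ($149), Eriksen→Lot E ($164) — total 173+149+164 = $486.
Row-greedy (each collector in turn takes its best remaining lot) gives $328, worse by 158.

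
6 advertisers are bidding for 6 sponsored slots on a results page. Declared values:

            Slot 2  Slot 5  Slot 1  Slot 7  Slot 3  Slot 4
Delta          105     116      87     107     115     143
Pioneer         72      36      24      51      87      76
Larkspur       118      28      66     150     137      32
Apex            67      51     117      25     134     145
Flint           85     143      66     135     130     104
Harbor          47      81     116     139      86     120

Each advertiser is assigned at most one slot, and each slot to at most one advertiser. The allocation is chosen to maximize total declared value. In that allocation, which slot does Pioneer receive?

Pioneer receives Slot 2.

Optimal: Delta→Slot 4 ($143), Pioneer→Slot 2 ($72), Larkspur→Slot 7 ($150), Apex→Slot 3 ($134), Flint→Slot 5 ($143), Harbor→Slot 1 ($116) — total 143+72+150+134+143+116 = $758.
Column-greedy (each slot in turn goes to its best remaining advertiser) gives $708, worse by 50.
Next-best assignment: Delta→Slot 4, Pioneer→Slot 2, Larkspur→Slot 3, Apex→Slot 1, Flint→Slot 5, Harbor→Slot 7 = $751.
No other one-to-one assignment exceeds $758.
Pioneer's own top slot is Slot 3 ($87), but forcing Pioneer→Slot 3 and reassigning the rest optimally gives only $747 — worse by 11.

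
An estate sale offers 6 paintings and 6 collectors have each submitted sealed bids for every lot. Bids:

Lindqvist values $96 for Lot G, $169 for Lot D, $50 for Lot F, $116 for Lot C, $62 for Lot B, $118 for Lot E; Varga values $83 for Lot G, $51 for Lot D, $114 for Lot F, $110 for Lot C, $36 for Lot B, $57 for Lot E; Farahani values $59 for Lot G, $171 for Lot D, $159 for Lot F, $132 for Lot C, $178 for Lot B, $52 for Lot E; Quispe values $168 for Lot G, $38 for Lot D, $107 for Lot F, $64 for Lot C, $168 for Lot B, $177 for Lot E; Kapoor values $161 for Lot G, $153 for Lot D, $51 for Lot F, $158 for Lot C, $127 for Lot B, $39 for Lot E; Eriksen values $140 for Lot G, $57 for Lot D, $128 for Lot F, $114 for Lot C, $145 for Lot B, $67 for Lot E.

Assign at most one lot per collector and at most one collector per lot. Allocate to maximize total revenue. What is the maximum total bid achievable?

Maximum total: $936

Optimal: Lindqvist→Lot D ($169), Varga→Lot F ($114), Farahani→Lot B ($178), Quispe→Lot E ($177), Kapoor→Lot C ($158), Eriksen→Lot G ($140) — total 169+114+178+177+158+140 = $936.
Max-entry greedy (repeatedly take the single best remaining cell) gives $923, worse by 13.
Swapping Quispe↔Eriksen (Quispe→Lot G $168, Eriksen→Lot E $67) loses 82.
Every other assignment is strictly worse.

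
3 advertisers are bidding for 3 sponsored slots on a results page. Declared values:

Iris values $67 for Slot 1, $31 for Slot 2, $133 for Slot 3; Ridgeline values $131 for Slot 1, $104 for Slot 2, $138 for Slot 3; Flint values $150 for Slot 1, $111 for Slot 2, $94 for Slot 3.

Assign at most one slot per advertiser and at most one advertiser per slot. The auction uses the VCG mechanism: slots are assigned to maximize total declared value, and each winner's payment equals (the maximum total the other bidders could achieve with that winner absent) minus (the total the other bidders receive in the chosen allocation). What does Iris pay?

Iris pays $34.

Efficient allocation: Iris→Slot 3 ($133), Ridgeline→Slot 2 ($104), Flint→Slot 1 ($150); total welfare W = $387.
Iris receives Slot 3 at value $133, so the others get W − 133 = $254.
Without Iris: best allocation of the remaining 2 bidders over all 3 slots is Ridgeline→Slot 3 ($138), Flint→Slot 1 ($150), total $288.
VCG payment = (others' best without Iris) − (others' welfare with Iris) = 288 − 254 = $34.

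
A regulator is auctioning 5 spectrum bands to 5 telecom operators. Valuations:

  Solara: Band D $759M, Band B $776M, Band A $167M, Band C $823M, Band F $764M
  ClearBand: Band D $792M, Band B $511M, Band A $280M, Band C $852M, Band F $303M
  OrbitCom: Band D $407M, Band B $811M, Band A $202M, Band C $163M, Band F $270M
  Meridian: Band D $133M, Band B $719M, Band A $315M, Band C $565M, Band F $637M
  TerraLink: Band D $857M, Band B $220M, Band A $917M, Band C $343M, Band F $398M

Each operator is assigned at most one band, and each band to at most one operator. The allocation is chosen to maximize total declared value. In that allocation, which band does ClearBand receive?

Optimal: Solara→Band C ($823M), ClearBand→Band D ($792M), OrbitCom→Band B ($811M), Meridian→Band F ($637M), TerraLink→Band A ($917M) — total 823+792+811+637+917 = $3980M.
Column-greedy (each band in turn goes to its best remaining operator) gives $3599M, worse by 381.
Swapping Meridian↔OrbitCom (Meridian→Band B $719M, OrbitCom→Band F $270M) loses 459.
Checked against all permutations: $3980M is optimal.
ClearBand's own top band is Band C ($852M), but forcing ClearBand→Band C and reassigning the rest optimally gives only $3976M — worse by 4.

ClearBand receives Band D.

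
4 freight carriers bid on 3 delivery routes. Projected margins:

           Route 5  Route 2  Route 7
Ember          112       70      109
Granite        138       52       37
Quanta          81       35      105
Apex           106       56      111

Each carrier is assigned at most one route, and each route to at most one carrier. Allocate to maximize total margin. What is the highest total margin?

This is a one-to-one assignment (maximum-weight bipartite matching).
Optimal: Granite→Route 5 ($138k), Ember→Route 2 ($70k), Apex→Route 7 ($111k) — total 138+70+111 = $319k.
Row-greedy (each carrier in turn takes its best remaining route) gives $269k, worse by 50.

Maximum total: $319k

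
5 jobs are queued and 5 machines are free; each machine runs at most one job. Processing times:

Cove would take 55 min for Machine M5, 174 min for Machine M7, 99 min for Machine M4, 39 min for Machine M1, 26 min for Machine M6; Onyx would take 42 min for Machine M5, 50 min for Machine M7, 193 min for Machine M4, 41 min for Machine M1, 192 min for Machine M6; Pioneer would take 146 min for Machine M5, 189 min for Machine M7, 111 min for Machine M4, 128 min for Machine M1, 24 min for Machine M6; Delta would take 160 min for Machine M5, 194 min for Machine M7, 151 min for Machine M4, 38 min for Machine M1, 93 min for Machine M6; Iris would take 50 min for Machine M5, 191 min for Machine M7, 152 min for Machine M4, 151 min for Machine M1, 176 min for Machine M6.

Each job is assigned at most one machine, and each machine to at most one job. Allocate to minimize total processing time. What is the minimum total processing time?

Optimal: Cove→Machine M4 (99 min), Onyx→Machine M7 (50 min), Pioneer→Machine M6 (24 min), Delta→Machine M1 (38 min), Iris→Machine M5 (50 min) — total 99+50+24+38+50 = 261 min.
Row-greedy (each job in turn takes its cheapest remaining machine) gives 529 min, worse by 268.
Swapping Onyx↔Cove (Onyx→Machine M4 193 min, Cove→Machine M7 174 min) adds 218.
Checked against all permutations: 261 min is optimal.

Min total: 261 min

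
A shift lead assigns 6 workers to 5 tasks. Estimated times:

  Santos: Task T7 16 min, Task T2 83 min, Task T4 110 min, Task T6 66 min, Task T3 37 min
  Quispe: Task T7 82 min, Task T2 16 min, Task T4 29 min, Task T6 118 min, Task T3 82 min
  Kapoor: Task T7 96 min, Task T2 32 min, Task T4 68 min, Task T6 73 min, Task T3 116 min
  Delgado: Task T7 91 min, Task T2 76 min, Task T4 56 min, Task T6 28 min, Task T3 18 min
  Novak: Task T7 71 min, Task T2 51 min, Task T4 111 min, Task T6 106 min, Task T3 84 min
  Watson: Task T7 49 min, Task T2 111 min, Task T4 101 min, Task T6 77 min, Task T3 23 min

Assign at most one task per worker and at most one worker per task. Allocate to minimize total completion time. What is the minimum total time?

Optimal: Santos→Task T7 (16 min), Kapoor→Task T2 (32 min), Quispe→Task T4 (29 min), Delgado→Task T6 (28 min), Watson→Task T3 (23 min) — total 16+32+29+28+23 = 128 min.
Column-greedy (each task in turn goes to its cheapest remaining worker) gives 184 min, worse by 56.

Min total: 128 min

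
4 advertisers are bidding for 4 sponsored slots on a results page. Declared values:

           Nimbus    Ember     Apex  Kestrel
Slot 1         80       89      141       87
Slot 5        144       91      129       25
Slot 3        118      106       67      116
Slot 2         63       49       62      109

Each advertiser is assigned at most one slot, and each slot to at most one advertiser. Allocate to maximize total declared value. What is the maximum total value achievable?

Max total: $500

Optimal: Nimbus→Slot 5 ($144), Ember→Slot 3 ($106), Apex→Slot 1 ($141), Kestrel→Slot 2 ($109) — total 144+106+141+109 = $500.
Max-entry greedy (repeatedly take the single best remaining cell) gives $450, worse by 50.
Swapping Kestrel↔Ember (Kestrel→Slot 3 $116, Ember→Slot 2 $49) loses 50.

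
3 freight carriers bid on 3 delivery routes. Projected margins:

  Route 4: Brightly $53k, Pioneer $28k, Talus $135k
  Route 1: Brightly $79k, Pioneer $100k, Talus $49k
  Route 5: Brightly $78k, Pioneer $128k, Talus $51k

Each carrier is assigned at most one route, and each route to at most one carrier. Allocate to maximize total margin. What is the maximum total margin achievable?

Treat this as an assignment problem: match each carrier to one route.
Optimal: Brightly→Route 1 ($79k), Pioneer→Route 5 ($128k), Talus→Route 4 ($135k) — total 79+128+135 = $342k.
Swapping Brightly↔Talus (Brightly→Route 4 $53k, Talus→Route 1 $49k) loses 112.

Max total: $342k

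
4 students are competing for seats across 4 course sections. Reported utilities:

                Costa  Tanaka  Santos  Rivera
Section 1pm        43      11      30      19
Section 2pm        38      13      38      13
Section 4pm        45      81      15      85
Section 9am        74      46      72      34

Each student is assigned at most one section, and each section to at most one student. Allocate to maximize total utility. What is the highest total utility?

Optimal: Costa→Section 1pm (43 points), Tanaka→Section 2pm (13 points), Santos→Section 9am (72 points), Rivera→Section 4pm (85 points) — total 43+13+72+85 = 213 points.
Row-greedy (each student in turn takes its best remaining section) gives 212 points, worse by 1.
Next-best assignment: Costa→Section 1pm, Tanaka→Section 9am, Santos→Section 2pm, Rivera→Section 4pm = 212 points.
No other one-to-one assignment exceeds 213 points.

Max total: 213 points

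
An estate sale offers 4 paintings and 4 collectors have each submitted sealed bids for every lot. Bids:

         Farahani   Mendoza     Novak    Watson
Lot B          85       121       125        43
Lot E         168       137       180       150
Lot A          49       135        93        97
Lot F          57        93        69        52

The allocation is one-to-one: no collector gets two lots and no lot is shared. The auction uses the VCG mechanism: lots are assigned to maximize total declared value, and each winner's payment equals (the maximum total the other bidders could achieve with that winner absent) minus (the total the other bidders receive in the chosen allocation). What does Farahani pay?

Efficient allocation: Farahani→Lot E ($168), Mendoza→Lot F ($93), Novak→Lot B ($125), Watson→Lot A ($97); total welfare W = $483.
Farahani receives Lot E at value $168, so the others get W − 168 = $315.
Without Farahani: best allocation of the remaining 3 bidders over all 4 lots is Mendoza→Lot A ($135), Novak→Lot B ($125), Watson→Lot E ($150), total $410.
VCG payment = (others' best without Farahani) − (others' welfare with Farahani) = 410 − 315 = $95.

Farahani pays $95.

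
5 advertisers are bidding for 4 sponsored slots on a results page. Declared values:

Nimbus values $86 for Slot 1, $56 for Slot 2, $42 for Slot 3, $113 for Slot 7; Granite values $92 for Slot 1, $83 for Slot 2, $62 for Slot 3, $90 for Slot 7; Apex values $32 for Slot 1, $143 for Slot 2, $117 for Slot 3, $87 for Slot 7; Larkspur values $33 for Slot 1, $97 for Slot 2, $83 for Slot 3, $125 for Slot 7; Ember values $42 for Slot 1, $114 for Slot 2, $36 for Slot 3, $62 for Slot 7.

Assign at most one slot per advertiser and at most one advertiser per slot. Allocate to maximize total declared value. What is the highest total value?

Optimal: Granite→Slot 1 ($92), Ember→Slot 2 ($114), Apex→Slot 3 ($117), Larkspur→Slot 7 ($125) — total 92+114+117+125 = $448.
Column-greedy (each slot in turn goes to its best remaining advertiser) gives $431, worse by 17.

Maximum total: $448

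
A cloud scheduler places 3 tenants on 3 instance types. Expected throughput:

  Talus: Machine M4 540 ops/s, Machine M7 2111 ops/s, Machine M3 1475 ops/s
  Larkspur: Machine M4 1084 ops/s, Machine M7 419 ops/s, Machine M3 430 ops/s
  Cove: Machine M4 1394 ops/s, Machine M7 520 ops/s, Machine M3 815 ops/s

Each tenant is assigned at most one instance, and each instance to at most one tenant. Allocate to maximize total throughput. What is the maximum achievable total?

Max total: 4010 ops/s

This is a one-to-one assignment (maximum-weight bipartite matching).
Optimal: Talus→Machine M7 (2111 ops/s), Larkspur→Machine M4 (1084 ops/s), Cove→Machine M3 (815 ops/s) — total 2111+1084+815 = 4010 ops/s.
Column-greedy (each instance in turn goes to its best remaining tenant) gives 3935 ops/s, worse by 75.
Swapping Larkspur↔Talus (Larkspur→Machine M7 419 ops/s, Talus→Machine M4 540 ops/s) loses 2236.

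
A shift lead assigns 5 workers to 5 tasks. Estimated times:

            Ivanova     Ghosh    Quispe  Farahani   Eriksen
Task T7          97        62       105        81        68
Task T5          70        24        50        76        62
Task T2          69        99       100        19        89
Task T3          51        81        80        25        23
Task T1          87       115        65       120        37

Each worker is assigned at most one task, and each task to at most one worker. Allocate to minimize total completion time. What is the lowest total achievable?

Min total: 219 min

This is a one-to-one assignment (minimum-cost bipartite matching).
Optimal: Ivanova→Task T3 (51 min), Ghosh→Task T7 (62 min), Quispe→Task T5 (50 min), Farahani→Task T2 (19 min), Eriksen→Task T1 (37 min) — total 51+62+50+19+37 = 219 min.
Next-best assignment: Ivanova→Task T3, Ghosh→Task T5, Quispe→Task T1, Farahani→Task T2, Eriksen→Task T7 = 227 min.
Swapping Ghosh↔Ivanova (Ghosh→Task T3 81 min, Ivanova→Task T7 97 min) adds 65.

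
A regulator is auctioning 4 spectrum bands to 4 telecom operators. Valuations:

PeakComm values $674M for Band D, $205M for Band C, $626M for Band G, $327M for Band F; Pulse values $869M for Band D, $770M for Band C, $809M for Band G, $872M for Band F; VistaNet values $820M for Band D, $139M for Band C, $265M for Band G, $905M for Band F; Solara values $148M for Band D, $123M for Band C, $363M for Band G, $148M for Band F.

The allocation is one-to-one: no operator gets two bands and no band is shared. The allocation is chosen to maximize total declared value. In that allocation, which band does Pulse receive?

This is the linear assignment problem.
Optimal: PeakComm→Band D ($674M), Pulse→Band C ($770M), VistaNet→Band F ($905M), Solara→Band G ($363M) — total 674+770+905+363 = $2712M.
Row-greedy (each operator in turn takes its best remaining band) gives $1934M, worse by 778.
Pulse's own top band is Band F ($872M), but forcing Pulse→Band F and reassigning the rest optimally gives only $2441M — worse by 271.

Pulse receives Band C.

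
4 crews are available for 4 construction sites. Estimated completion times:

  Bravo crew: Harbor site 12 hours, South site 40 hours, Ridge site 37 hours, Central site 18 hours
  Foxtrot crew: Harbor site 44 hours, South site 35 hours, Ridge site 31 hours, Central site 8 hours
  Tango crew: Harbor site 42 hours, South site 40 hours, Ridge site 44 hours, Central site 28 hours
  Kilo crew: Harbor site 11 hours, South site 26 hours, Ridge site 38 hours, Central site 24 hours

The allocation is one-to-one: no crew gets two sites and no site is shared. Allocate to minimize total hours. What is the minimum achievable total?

This is a one-to-one assignment (minimum-cost bipartite matching).
Optimal: Bravo crew→Harbor site (12 hours), Foxtrot crew→Central site (8 hours), Tango crew→Ridge site (44 hours), Kilo crew→South site (26 hours) — total 12+8+44+26 = 90 hours.
Next-best assignment: Bravo crew→Ridge site, Foxtrot crew→Central site, Tango crew→South site, Kilo crew→Harbor site = 96 hours.
Checked against all permutations: 90 hours is optimal.

Min total: 90 hours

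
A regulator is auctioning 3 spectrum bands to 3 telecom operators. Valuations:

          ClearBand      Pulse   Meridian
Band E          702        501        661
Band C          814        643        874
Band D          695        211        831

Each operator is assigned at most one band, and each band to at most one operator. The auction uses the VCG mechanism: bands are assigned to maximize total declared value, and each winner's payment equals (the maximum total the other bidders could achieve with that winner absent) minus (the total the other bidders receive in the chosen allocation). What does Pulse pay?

Pulse pays $112M.

Efficient allocation: ClearBand→Band E ($702M), Pulse→Band C ($643M), Meridian→Band D ($831M); total welfare W = $2176M.
Pulse receives Band C at value $643M, so the others get W − 643 = $1533M.
Without Pulse: best allocation of the remaining 2 bidders over all 3 bands is ClearBand→Band C ($814M), Meridian→Band D ($831M), total $1645M.
VCG payment = (others' best without Pulse) − (others' welfare with Pulse) = 1645 − 1533 = $112M.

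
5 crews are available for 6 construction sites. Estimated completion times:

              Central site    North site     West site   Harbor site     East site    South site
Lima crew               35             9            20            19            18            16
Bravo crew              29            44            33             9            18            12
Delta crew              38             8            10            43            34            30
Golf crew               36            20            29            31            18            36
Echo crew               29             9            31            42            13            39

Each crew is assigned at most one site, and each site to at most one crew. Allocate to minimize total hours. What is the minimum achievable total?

Optimal: Lima crew→South site (16 hours), Bravo crew→Harbor site (9 hours), Delta crew→West site (10 hours), Golf crew→East site (18 hours), Echo crew→North site (9 hours) — total 16+9+10+18+9 = 62 hours.
Min-entry greedy (repeatedly take the single cheapest remaining cell) gives 75 hours, worse by 13.
Next-best assignment: Lima crew→Harbor site, Bravo crew→South site, Delta crew→West site, Golf crew→East site, Echo crew→North site = 68 hours.

Min total: 62 hours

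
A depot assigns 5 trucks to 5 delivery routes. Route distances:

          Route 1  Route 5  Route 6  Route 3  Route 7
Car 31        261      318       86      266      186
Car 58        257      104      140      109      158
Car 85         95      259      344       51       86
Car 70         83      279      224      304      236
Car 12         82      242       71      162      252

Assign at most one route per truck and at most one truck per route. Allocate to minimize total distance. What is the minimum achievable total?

Optimal: Car 31→Route 7 (186 km), Car 58→Route 5 (104 km), Car 85→Route 3 (51 km), Car 70→Route 1 (83 km), Car 12→Route 6 (71 km) — total 186+104+51+83+71 = 495 km.
Column-greedy (each route in turn goes to its cheapest remaining truck) gives 559 km, worse by 64.

Minimum total: 495 km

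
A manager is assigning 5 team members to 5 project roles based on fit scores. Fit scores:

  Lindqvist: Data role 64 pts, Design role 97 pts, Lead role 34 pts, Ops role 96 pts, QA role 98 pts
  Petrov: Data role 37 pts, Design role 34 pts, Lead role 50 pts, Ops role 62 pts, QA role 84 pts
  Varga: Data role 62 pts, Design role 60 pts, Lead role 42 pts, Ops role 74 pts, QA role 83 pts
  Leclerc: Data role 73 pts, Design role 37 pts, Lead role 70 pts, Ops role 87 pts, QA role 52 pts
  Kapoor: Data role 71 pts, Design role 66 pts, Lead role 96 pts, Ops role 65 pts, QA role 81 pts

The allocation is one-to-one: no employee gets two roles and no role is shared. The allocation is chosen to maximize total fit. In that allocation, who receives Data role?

Optimal: Lindqvist→Design role (97 pts), Petrov→QA role (84 pts), Varga→Data role (62 pts), Leclerc→Ops role (87 pts), Kapoor→Lead role (96 pts) — total 97+84+62+87+96 = 426 pts.
Column-greedy (each role in turn goes to its best remaining employee) gives 424 pts, worse by 2.
Next-best assignment: Lindqvist→Design role, Petrov→QA role, Varga→Ops role, Leclerc→Data role, Kapoor→Lead role = 424 pts.
Swapping Kapoor↔Petrov (Kapoor→QA role 81 pts, Petrov→Lead role 50 pts) loses 49.
No other one-to-one assignment exceeds 426 pts.
Varga's own top role is QA role (83 pts), but forcing Varga→QA role and reassigning the rest optimally gives only 411 pts — worse by 15.

Varga receives Data role.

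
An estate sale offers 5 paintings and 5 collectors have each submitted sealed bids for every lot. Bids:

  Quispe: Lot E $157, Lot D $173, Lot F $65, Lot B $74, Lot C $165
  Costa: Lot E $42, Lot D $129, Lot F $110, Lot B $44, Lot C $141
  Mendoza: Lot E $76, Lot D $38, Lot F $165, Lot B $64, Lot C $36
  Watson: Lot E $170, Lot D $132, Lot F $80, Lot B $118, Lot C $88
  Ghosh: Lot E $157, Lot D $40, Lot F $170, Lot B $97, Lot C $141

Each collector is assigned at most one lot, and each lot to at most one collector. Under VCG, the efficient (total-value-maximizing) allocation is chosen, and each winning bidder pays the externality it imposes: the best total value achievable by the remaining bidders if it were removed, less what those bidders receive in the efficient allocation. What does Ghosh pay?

Efficient allocation: Quispe→Lot D ($173), Costa→Lot C ($141), Mendoza→Lot F ($165), Watson→Lot B ($118), Ghosh→Lot E ($157); total welfare W = $754.
Ghosh receives Lot E at value $157, so the others get W − 157 = $597.
Without Ghosh: best allocation of the remaining 4 bidders over all 5 lots is Quispe→Lot D ($173), Costa→Lot C ($141), Mendoza→Lot F ($165), Watson→Lot E ($170), total $649.
VCG payment = (others' best without Ghosh) − (others' welfare with Ghosh) = 649 − 597 = $52.

Ghosh pays $52.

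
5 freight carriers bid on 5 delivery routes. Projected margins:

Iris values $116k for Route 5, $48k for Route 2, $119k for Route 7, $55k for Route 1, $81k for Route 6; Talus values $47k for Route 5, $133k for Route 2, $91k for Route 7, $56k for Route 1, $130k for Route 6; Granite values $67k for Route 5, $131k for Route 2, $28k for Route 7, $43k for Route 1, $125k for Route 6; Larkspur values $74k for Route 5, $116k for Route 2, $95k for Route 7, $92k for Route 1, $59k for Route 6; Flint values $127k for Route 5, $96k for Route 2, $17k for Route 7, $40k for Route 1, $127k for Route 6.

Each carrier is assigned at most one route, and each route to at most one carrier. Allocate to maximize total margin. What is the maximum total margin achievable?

Optimal: Iris→Route 7 ($119k), Talus→Route 6 ($130k), Granite→Route 2 ($131k), Larkspur→Route 1 ($92k), Flint→Route 5 ($127k) — total 119+130+131+92+127 = $599k.
Row-greedy (each carrier in turn takes its best remaining route) gives $596k, worse by 3.
Next-best assignment: Iris→Route 7, Talus→Route 2, Granite→Route 6, Larkspur→Route 1, Flint→Route 5 = $596k.

Max total: $599k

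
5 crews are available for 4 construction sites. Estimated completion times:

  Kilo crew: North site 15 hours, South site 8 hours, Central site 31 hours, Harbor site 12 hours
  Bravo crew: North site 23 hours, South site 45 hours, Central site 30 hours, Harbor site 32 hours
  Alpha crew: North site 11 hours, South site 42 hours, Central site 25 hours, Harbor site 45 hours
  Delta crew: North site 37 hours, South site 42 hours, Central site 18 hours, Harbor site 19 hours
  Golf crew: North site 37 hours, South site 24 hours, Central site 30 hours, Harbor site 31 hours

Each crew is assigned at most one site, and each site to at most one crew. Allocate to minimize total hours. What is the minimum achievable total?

Min total: 65 hours

Optimal: Alpha crew→North site (11 hours), Golf crew→South site (24 hours), Delta crew→Central site (18 hours), Kilo crew→Harbor site (12 hours) — total 11+24+18+12 = 65 hours.
Row-greedy (each crew in turn takes its cheapest remaining site) gives 75 hours, worse by 10.
Next-best assignment: Alpha crew→North site, Kilo crew→South site, Bravo crew→Central site, Delta crew→Harbor site = 68 hours.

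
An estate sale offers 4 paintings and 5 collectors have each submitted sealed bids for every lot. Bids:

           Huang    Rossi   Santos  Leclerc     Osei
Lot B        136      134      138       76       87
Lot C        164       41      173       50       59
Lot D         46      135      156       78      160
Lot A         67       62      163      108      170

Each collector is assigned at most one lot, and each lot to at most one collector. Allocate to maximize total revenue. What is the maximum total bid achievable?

Optimal: Rossi→Lot B ($134), Huang→Lot C ($164), Santos→Lot D ($156), Osei→Lot A ($170) — total 134+164+156+170 = $624.
Column-greedy (each lot in turn goes to its best remaining collector) gives $570, worse by 54.
Checked against all permutations: $624 is optimal.

Max total: $624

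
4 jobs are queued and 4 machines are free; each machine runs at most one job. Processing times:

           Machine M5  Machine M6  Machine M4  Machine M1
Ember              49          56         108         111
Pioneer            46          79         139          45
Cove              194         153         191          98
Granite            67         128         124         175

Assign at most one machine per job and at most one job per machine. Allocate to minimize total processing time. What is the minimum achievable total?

Treat this as an assignment problem: match each job to one machine.
Optimal: Ember→Machine M6 (56 min), Pioneer→Machine M5 (46 min), Cove→Machine M1 (98 min), Granite→Machine M4 (124 min) — total 56+46+98+124 = 324 min.
Min-entry greedy (repeatedly take the single cheapest remaining cell) gives 371 min, worse by 47.

Min total: 324 min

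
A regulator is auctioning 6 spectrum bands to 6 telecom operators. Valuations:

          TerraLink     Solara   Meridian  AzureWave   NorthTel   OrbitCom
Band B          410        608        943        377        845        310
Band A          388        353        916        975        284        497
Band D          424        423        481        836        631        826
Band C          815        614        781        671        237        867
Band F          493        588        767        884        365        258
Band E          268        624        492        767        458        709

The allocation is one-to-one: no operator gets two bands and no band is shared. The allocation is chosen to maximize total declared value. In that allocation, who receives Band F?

This is the linear assignment problem.
Optimal: TerraLink→Band C ($815M), Solara→Band E ($624M), Meridian→Band A ($916M), AzureWave→Band F ($884M), NorthTel→Band B ($845M), OrbitCom→Band D ($826M) — total 815+624+916+884+845+826 = $4910M.
Max-entry greedy (repeatedly take the single best remaining cell) gives $4533M, worse by 377.
Checked against all permutations: $4910M is optimal.
AzureWave's own top band is Band A ($975M), but forcing AzureWave→Band A and reassigning the rest optimally gives only $4852M — worse by 58.

AzureWave receives Band F.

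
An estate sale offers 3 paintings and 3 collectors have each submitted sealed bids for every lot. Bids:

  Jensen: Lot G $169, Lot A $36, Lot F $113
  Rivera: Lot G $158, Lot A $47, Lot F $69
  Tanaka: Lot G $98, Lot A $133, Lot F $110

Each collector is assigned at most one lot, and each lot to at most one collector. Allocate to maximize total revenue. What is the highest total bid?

Maximum total: $404

Optimal: Jensen→Lot F ($113), Rivera→Lot G ($158), Tanaka→Lot A ($133) — total 113+158+133 = $404.
Column-greedy (each lot in turn goes to its best remaining collector) gives $371, worse by 33.
Swapping Rivera↔Jensen (Rivera→Lot F $69, Jensen→Lot G $169) loses 33.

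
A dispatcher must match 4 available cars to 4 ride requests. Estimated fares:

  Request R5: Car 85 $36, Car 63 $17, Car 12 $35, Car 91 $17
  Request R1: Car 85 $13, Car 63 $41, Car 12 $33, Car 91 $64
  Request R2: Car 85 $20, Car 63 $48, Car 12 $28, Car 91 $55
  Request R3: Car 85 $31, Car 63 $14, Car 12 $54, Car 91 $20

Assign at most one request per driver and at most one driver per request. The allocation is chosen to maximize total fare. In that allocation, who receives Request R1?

Car 91 receives Request R1.

Optimal: Car 85→Request R5 ($36), Car 63→Request R2 ($48), Car 12→Request R3 ($54), Car 91→Request R1 ($64) — total 36+48+54+64 = $202.
Swapping Car 63↔Car 91 (Car 63→Request R1 $41, Car 91→Request R2 $55) loses 16.
Checked against all permutations: $202 is optimal.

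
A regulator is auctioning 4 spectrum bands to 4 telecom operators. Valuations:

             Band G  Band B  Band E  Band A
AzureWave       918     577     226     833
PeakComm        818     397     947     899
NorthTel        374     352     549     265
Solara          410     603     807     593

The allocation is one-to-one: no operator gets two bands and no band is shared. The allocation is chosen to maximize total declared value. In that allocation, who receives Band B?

Treat this as an assignment problem: match each operator to one band.
Optimal: AzureWave→Band G ($918M), PeakComm→Band A ($899M), NorthTel→Band B ($352M), Solara→Band E ($807M) — total 918+899+352+807 = $2976M.
Swapping AzureWave↔Solara (AzureWave→Band E $226M, Solara→Band G $410M) loses 1089.
NorthTel's own top band is Band E ($549M), but forcing NorthTel→Band E and reassigning the rest optimally gives only $2969M — worse by 7.

NorthTel receives Band B.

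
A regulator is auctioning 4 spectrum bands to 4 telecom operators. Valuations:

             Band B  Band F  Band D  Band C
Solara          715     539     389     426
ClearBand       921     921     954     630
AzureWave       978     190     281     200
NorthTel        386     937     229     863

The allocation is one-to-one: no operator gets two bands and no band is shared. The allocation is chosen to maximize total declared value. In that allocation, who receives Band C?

Optimal: Solara→Band F ($539M), ClearBand→Band D ($954M), AzureWave→Band B ($978M), NorthTel→Band C ($863M) — total 539+954+978+863 = $3334M.
Row-greedy (each operator in turn takes its best remaining band) gives $2806M, worse by 528.
Next-best assignment: Solara→Band C, ClearBand→Band D, AzureWave→Band B, NorthTel→Band F = $3295M.
NorthTel's own top band is Band F ($937M), but forcing NorthTel→Band F and reassigning the rest optimally gives only $3295M — worse by 39.

NorthTel receives Band C.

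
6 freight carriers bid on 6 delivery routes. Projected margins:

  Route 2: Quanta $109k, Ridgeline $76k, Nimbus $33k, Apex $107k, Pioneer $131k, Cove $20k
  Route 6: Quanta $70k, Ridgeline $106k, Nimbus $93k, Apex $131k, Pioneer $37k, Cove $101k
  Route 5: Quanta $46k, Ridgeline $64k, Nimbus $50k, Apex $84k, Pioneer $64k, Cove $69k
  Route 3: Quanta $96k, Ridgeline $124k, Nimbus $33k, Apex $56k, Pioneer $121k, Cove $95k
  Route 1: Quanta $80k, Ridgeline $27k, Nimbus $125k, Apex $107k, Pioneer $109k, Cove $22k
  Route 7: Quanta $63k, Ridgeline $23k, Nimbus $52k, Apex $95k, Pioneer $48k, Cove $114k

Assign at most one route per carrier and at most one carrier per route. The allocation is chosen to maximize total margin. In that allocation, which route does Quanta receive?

This is a one-to-one assignment (maximum-weight bipartite matching).
Optimal: Quanta→Route 5 ($46k), Ridgeline→Route 3 ($124k), Nimbus→Route 1 ($125k), Apex→Route 6 ($131k), Pioneer→Route 2 ($131k), Cove→Route 7 ($114k) — total 46+124+125+131+131+114 = $671k.
Row-greedy (each carrier in turn takes its best remaining route) gives $667k, worse by 4.
Next-best assignment: Quanta→Route 2, Ridgeline→Route 3, Nimbus→Route 1, Apex→Route 6, Pioneer→Route 5, Cove→Route 7 = $667k.
Swapping Apex↔Cove (Apex→Route 7 $95k, Cove→Route 6 $101k) loses 49.
Quanta's own top route is Route 2 ($109k), but forcing Quanta→Route 2 and reassigning the rest optimally gives only $667k — worse by 4.

Quanta receives Route 5.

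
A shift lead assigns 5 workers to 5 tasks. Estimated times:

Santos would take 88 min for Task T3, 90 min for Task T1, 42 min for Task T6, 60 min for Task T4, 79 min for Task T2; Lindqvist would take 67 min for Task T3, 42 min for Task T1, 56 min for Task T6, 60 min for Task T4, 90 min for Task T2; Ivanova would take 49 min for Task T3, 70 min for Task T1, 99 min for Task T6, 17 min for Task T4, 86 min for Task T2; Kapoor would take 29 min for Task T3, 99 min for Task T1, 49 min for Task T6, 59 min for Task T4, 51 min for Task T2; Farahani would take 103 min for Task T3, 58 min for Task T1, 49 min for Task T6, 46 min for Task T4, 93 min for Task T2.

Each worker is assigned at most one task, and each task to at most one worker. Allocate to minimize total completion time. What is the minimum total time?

Minimum total: 216 min

Optimal: Santos→Task T2 (79 min), Lindqvist→Task T1 (42 min), Ivanova→Task T4 (17 min), Kapoor→Task T3 (29 min), Farahani→Task T6 (49 min) — total 79+42+17+29+49 = 216 min.
Min-entry greedy (repeatedly take the single cheapest remaining cell) gives 223 min, worse by 7.
Every other assignment is strictly worse.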